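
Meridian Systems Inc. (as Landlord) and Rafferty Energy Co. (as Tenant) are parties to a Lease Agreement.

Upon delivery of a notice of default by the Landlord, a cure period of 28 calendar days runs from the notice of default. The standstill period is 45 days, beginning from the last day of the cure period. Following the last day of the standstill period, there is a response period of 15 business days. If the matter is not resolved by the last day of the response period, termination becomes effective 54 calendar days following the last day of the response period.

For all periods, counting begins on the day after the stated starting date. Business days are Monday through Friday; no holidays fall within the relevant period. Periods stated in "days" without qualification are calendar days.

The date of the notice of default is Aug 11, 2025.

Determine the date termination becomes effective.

Jan 6, 2026

Adding 28 calendar days to Aug 11, 2025 gives Sep 8, 2025, which is the last day of the cure period.
The last day of the standstill period: Sep 8, 2025 + 45 days = Oct 23, 2025.
From Thursday, Oct 23, 2025, 15 business days (Oct 24, Oct 27, Oct 28, Oct 29, …, Nov 11, Nov 12, Nov 13, skipping weekends) brings us to Thursday, Nov 13, 2025, which is the last day of the response period.
Adding 54 calendar days to Nov 13, 2025 gives Jan 6, 2026, which is the date termination becomes effective.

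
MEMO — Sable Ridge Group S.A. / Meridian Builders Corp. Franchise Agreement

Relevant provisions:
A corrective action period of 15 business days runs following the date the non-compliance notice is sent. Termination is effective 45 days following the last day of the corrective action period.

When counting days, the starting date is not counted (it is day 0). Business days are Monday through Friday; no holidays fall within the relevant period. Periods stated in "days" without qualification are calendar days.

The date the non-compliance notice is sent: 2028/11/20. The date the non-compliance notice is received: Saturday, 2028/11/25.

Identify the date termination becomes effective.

The last day of the corrective action period: counting 15 business days from Monday, 2028/11/20 (Nov 21, Nov 22, Nov 23, Nov 24, …, Dec 7, Dec 8, Dec 11, skipping weekends) reaches Monday, 2028/12/11.
The date termination becomes effective: 45 calendar days after 2028/12/11 is 2029/01/25.

2029/01/25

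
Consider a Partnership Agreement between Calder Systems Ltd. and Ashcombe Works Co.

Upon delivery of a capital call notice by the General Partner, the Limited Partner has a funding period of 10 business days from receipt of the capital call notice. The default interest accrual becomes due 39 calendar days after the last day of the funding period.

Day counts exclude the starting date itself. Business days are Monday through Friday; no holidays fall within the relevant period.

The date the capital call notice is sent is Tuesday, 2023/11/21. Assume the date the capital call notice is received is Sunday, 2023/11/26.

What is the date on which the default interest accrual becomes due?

The last day of the funding period: 10 business days after Sunday, 2023/11/26, skipping weekends — Nov 27, Nov 28, Nov 29, Nov 30, Dec 1, Dec 4, Dec 5, Dec 6, Dec 7, Dec 8 — lands on Friday, 2023/12/08.
The date on which the default interest accrual becomes due: 39 calendar days after 2023/12/08 is 2024/01/16.

2024/01/16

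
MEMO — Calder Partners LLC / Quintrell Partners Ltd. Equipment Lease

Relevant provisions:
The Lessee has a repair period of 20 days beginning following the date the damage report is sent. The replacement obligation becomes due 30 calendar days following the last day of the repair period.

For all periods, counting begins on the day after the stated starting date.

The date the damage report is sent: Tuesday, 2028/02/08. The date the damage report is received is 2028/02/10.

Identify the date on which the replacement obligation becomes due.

2028/03/29

Adding 20 calendar days to 2028/02/08 gives 2028/02/28, which is the last day of the repair period.
Adding 30 calendar days to 2028/02/28 gives 2028/03/29, which is the date on which the replacement obligation becomes due.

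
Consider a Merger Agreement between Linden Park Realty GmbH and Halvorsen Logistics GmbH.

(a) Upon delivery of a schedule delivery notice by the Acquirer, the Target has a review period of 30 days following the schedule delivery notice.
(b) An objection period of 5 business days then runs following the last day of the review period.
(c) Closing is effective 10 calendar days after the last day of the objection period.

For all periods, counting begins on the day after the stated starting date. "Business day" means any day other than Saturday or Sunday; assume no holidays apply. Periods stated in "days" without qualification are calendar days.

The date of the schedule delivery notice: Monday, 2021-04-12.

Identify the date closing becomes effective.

The last day of the review period: 30 calendar days after 2021-04-12 is 2021-05-12.
The last day of the objection period: counting 5 business days from Wednesday, 2021-05-12 (May 13, May 14, May 17, May 18, May 19, skipping weekends) reaches Wednesday, 2021-05-19.
The date closing becomes effective: 2021-05-19 + 10 days = 2021-05-29.

2021-05-29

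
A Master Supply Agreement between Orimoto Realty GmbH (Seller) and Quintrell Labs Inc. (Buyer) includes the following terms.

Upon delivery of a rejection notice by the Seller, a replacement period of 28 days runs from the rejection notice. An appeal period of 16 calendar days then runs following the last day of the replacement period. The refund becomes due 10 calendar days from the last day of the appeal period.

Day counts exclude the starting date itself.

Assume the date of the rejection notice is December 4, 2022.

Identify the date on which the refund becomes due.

January 27, 2023

The last day of the replacement period: December 4, 2022 + 28 days = January 1, 2023.
Adding 16 calendar days to January 1, 2023 gives January 17, 2023, which is the last day of the appeal period.
The date on which the refund becomes due: January 17, 2023 + 10 days = January 27, 2023.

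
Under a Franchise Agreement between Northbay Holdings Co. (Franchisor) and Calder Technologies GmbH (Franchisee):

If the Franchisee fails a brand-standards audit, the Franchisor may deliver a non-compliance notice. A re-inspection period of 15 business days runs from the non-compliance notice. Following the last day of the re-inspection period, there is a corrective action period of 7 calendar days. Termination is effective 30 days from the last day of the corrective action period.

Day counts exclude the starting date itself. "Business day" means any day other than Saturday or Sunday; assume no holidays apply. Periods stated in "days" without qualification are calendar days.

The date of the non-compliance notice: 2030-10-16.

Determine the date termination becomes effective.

2030-12-13

From Wednesday, 2030-10-16, 15 business days (Oct 17, Oct 18, Oct 21, Oct 22, …, Nov 4, Nov 5, Nov 6, skipping weekends) brings us to Wednesday, 2030-11-06, which is the last day of the re-inspection period.
The last day of the corrective action period: 7 calendar days after 2030-11-06 is 2030-11-13.
The date termination becomes effective: 30 calendar days after 2030-11-13 is 2030-12-13.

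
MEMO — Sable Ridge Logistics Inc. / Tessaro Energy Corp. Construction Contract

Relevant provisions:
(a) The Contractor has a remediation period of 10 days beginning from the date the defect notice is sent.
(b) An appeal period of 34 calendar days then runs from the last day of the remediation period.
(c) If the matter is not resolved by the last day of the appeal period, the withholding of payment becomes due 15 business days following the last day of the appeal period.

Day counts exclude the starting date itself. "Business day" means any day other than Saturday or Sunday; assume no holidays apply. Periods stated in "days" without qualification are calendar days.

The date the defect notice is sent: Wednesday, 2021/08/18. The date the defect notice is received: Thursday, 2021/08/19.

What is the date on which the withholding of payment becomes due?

2021/10/22

The last day of the remediation period: 10 calendar days after 2021/08/18 is 2021/08/28.
The last day of the appeal period: 2021/08/28 + 34 days = 2021/10/01.
The date on which the withholding of payment becomes due: counting 15 business days from Friday, 2021/10/01 (Oct 4, Oct 5, Oct 6, Oct 7, …, Oct 20, Oct 21, Oct 22, skipping weekends) reaches Friday, 2021/10/22.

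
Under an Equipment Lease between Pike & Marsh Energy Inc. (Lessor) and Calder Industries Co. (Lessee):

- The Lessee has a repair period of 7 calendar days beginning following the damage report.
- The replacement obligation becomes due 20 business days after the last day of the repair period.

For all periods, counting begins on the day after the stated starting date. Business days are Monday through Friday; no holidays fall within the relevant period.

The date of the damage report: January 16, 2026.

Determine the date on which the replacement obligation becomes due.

February 20, 2026

Adding 7 calendar days to January 16, 2026 gives January 23, 2026, which is the last day of the repair period.
The date on which the replacement obligation becomes due: 20 business days after Friday, January 23, 2026, skipping weekends — Jan 26, Jan 27, Jan 28, Jan 29, …, Feb 18, Feb 19, Feb 20 — lands on Friday, February 20, 2026.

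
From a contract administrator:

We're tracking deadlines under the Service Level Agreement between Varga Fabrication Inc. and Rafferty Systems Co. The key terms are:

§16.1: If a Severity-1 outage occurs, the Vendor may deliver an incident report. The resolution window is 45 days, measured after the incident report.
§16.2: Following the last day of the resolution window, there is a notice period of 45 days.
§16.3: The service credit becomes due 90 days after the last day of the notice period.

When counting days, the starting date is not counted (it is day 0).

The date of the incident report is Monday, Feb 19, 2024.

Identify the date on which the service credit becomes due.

Aug 17, 2024

The last day of the resolution window: Feb 19, 2024 + 45 days = Apr 4, 2024.
Adding 45 calendar days to Apr 4, 2024 gives May 19, 2024, which is the last day of the notice period.
Adding 90 calendar days to May 19, 2024 gives Aug 17, 2024, which is the date on which the service credit becomes due.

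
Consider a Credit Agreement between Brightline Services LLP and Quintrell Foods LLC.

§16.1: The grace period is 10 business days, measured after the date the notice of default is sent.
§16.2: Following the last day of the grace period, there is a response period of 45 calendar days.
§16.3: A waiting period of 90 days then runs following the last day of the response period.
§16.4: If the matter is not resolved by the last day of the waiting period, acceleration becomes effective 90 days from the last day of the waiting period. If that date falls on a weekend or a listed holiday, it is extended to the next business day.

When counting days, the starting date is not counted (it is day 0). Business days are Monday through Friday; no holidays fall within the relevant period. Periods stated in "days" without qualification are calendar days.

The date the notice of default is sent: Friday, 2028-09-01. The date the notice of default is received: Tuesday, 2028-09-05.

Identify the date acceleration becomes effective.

The last day of the grace period: counting 10 business days from Friday, 2028-09-01 (Sep 4, Sep 5, Sep 6, Sep 7, Sep 8, Sep 11, Sep 12, Sep 13, Sep 14, Sep 15, skipping weekends) reaches Friday, 2028-09-15.
The last day of the response period: 2028-09-15 + 45 days = 2028-10-30.
Adding 90 calendar days to 2028-10-30 gives 2029-01-28, which is the last day of the waiting period.
The date acceleration becomes effective: 2029-01-28 + 90 days = 2029-04-28. That falls on a Saturday, so it rolls to the next business day, Monday, 2029-04-30.

2029-04-30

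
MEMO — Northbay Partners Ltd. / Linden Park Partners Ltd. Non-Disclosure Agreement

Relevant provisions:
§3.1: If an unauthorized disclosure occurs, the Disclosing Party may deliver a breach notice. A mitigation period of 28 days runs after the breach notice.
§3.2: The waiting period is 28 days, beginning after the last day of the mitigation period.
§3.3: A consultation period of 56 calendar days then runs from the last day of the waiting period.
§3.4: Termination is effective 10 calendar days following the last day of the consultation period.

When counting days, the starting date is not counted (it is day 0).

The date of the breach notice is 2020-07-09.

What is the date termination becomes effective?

Adding 28 calendar days to 2020-07-09 gives 2020-08-06, which is the last day of the mitigation period.
Adding 28 calendar days to 2020-08-06 gives 2020-09-03, which is the last day of the waiting period.
The last day of the consultation period: 56 calendar days after 2020-09-03 is 2020-10-29.
The date termination becomes effective: 2020-10-29 + 10 days = 2020-11-08.

2020-11-08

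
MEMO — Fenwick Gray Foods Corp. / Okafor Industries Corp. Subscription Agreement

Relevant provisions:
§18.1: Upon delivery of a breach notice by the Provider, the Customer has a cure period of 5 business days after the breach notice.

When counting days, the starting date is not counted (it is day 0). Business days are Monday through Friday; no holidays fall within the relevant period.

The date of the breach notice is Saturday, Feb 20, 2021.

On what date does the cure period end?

Feb 26, 2021

The last day of the cure period: 5 business days after Saturday, Feb 20, 2021, skipping weekends — Feb 22, Feb 23, Feb 24, Feb 25, Feb 26 — lands on Friday, Feb 26, 2021.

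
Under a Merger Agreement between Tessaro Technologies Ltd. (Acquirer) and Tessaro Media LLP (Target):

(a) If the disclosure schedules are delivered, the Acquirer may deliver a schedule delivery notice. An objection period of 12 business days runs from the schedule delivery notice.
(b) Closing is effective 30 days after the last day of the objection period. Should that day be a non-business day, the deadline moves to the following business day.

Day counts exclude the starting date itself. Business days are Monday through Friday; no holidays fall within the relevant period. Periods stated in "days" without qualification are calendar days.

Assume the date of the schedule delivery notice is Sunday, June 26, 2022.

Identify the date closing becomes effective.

August 11, 2022

From Sunday, June 26, 2022, 12 business days (Jun 27, Jun 28, Jun 29, Jun 30, …, Jul 8, Jul 11, Jul 12, skipping weekends) brings us to Tuesday, July 12, 2022, which is the last day of the objection period.
The date closing becomes effective: July 12, 2022 + 30 days = August 11, 2022. August 11, 2022 is a Thursday, so no roll-forward applies.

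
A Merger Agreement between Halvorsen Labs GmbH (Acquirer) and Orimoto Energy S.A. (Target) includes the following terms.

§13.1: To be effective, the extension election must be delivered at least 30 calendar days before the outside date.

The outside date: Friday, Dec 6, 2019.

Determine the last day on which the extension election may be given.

Dec 6, 2019 minus 30 days is Nov 6, 2019.

Nov 6, 2019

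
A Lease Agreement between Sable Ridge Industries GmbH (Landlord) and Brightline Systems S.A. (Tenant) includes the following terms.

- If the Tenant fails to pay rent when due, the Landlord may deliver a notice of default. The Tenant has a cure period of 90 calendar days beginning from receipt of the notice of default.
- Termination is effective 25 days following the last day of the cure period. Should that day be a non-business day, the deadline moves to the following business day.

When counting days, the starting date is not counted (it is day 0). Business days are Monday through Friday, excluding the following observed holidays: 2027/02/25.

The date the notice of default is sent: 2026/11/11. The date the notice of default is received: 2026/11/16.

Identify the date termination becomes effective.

The last day of the cure period: 2026/11/16 + 90 days = 2027/02/14.
The date termination becomes effective: 25 calendar days after 2027/02/14 is 2027/03/11. 2027/03/11 is a Thursday and is not a listed holiday, so no roll-forward applies.

2027/03/11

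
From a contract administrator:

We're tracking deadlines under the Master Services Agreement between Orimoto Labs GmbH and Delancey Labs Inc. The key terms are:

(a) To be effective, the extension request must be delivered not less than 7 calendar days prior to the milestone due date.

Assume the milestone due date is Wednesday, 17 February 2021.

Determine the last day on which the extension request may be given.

10 February 2021

17 February 2021 minus 7 days is 10 February 2021.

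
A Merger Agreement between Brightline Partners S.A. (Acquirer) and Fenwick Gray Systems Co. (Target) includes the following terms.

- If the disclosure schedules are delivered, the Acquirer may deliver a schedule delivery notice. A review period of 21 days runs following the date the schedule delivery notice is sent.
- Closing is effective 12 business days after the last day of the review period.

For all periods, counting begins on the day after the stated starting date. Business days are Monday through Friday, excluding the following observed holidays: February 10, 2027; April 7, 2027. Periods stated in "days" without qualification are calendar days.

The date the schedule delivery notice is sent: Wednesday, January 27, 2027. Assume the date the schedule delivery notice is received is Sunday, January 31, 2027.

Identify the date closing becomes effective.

March 5, 2027

The last day of the review period: January 27, 2027 + 21 days = February 17, 2027.
The date closing becomes effective: 12 business days after Wednesday, February 17, 2027, skipping weekends — Feb 18, Feb 19, Feb 22, Feb 23, …, Mar 3, Mar 4, Mar 5 — lands on Friday, March 5, 2027.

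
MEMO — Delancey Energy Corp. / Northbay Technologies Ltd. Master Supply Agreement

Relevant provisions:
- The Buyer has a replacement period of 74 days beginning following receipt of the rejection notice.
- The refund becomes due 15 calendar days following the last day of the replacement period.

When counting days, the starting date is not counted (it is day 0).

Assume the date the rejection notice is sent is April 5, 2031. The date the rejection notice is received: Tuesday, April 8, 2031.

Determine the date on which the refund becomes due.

July 6, 2031

The last day of the replacement period: 74 calendar days after April 8, 2031 is June 21, 2031.
The date on which the refund becomes due: June 21, 2031 + 15 days = July 6, 2031.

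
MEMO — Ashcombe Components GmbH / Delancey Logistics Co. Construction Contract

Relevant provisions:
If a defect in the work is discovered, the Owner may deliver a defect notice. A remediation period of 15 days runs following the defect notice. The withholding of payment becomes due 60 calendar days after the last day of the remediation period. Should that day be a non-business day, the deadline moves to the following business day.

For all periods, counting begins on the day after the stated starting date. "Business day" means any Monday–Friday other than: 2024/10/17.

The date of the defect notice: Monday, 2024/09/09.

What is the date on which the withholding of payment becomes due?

2024/11/25

The last day of the remediation period: 15 calendar days after 2024/09/09 is 2024/09/24.
Adding 60 calendar days to 2024/09/24 gives 2024/11/23, which is the date on which the withholding of payment becomes due. That falls on a Saturday, so it rolls to the next business day, Monday, 2024/11/25.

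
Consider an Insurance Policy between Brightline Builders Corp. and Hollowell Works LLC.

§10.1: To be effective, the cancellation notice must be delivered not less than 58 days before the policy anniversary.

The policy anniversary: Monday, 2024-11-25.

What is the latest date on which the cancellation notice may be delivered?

2024-09-28

2024-11-25 minus 58 days is 2024-09-28.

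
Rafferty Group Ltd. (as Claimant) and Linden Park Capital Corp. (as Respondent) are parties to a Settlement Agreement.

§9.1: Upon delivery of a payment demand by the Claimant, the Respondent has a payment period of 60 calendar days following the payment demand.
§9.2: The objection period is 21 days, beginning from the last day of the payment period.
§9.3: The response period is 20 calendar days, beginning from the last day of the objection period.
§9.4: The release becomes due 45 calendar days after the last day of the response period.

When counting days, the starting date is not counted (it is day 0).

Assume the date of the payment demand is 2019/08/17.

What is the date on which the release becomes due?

2020/01/10

The last day of the payment period: 60 calendar days after 2019/08/17 is 2019/10/16.
Adding 21 calendar days to 2019/10/16 gives 2019/11/06, which is the last day of the objection period.
The last day of the response period: 2019/11/06 + 20 days = 2019/11/26.
Adding 45 calendar days to 2019/11/26 gives 2020/01/10, which is the date on which the release becomes due.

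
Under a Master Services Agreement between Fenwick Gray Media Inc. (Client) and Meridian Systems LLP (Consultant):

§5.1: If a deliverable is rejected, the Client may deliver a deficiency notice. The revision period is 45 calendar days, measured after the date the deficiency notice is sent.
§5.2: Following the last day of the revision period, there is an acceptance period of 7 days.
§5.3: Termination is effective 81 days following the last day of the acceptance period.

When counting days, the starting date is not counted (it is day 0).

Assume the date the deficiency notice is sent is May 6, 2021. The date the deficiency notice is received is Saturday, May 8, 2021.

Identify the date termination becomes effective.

September 16, 2021

Adding 45 calendar days to May 6, 2021 gives June 20, 2021, which is the last day of the revision period.
The last day of the acceptance period: June 20, 2021 + 7 days = June 27, 2021.
Adding 81 calendar days to June 27, 2021 gives September 16, 2021, which is the date termination becomes effective.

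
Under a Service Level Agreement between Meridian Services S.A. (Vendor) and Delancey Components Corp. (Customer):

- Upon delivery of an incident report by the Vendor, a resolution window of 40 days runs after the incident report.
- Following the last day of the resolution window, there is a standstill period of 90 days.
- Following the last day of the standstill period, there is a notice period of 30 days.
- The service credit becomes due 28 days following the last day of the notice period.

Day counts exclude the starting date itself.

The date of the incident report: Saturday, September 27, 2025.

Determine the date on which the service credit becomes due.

The last day of the resolution window: September 27, 2025 + 40 days = November 6, 2025.
The last day of the standstill period: 90 calendar days after November 6, 2025 is February 4, 2026.
The last day of the notice period: 30 calendar days after February 4, 2026 is March 6, 2026.
The date on which the service credit becomes due: March 6, 2026 + 28 days = April 3, 2026.

April 3, 2026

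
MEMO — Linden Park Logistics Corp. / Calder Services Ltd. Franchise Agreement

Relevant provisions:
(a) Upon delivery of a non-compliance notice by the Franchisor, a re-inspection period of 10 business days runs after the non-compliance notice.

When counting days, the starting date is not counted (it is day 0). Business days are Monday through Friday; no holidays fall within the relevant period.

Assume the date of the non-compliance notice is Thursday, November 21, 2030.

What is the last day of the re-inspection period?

December 5, 2030

The last day of the re-inspection period: counting 10 business days from Thursday, November 21, 2030 (Nov 22, Nov 25, Nov 26, Nov 27, Nov 28, Nov 29, Dec 2, Dec 3, Dec 4, Dec 5, skipping weekends) reaches Thursday, December 5, 2030.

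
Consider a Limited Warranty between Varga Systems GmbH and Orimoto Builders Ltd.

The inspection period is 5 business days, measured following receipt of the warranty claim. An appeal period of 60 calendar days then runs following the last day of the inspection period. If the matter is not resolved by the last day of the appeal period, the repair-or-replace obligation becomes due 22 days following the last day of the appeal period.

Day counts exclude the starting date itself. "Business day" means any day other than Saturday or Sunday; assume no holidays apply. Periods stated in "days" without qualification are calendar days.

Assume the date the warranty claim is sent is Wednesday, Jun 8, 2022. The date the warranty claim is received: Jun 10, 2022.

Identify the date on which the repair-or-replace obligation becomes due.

The last day of the inspection period: counting 5 business days from Friday, Jun 10, 2022 (Jun 13, Jun 14, Jun 15, Jun 16, Jun 17, skipping weekends) reaches Friday, Jun 17, 2022.
The last day of the appeal period: Jun 17, 2022 + 60 days = Aug 16, 2022.
The date on which the repair-or-replace obligation becomes due: 22 calendar days after Aug 16, 2022 is Sep 7, 2022.

Sep 7, 2022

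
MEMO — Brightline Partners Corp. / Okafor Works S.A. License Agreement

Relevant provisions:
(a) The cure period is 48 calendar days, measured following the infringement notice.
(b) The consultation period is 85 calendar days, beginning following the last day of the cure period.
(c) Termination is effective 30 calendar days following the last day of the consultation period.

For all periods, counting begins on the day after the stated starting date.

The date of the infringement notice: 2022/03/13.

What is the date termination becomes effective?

The last day of the cure period: 48 calendar days after 2022/03/13 is 2022/04/30.
The last day of the consultation period: 85 calendar days after 2022/04/30 is 2022/07/24.
The date termination becomes effective: 30 calendar days after 2022/07/24 is 2022/08/23.

2022/08/23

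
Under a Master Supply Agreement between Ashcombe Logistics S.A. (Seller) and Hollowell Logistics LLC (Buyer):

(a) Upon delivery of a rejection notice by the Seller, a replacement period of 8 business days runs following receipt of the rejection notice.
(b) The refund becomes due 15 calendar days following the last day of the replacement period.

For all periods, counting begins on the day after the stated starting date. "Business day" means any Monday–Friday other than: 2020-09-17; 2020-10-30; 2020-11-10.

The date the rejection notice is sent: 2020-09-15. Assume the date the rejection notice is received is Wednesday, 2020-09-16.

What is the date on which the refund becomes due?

From Wednesday, 2020-09-16, 8 business days (Sep 18, Sep 21, Sep 22, Sep 23, Sep 24, Sep 25, Sep 28, Sep 29, skipping weekends and the listed holiday on Sep 17) brings us to Tuesday, 2020-09-29, which is the last day of the replacement period.
The date on which the refund becomes due: 2020-09-29 + 15 days = 2020-10-14.

2020-10-14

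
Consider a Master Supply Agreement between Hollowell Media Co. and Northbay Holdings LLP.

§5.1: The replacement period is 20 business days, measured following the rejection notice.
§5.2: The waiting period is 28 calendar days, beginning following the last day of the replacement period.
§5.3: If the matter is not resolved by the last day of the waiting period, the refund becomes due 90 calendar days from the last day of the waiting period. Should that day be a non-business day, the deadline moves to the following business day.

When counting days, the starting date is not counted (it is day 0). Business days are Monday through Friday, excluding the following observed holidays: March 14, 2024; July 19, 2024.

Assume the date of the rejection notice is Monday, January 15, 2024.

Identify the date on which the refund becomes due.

The last day of the replacement period: counting 20 business days from Monday, January 15, 2024 (Jan 16, Jan 17, Jan 18, Jan 19, …, Feb 8, Feb 9, Feb 12, skipping weekends) reaches Monday, February 12, 2024.
Adding 28 calendar days to February 12, 2024 gives March 11, 2024, which is the last day of the waiting period.
The date on which the refund becomes due: 90 calendar days after March 11, 2024 is June 9, 2024. That falls on a Sunday, so it rolls to the next business day, Monday, June 10, 2024.

June 10, 2024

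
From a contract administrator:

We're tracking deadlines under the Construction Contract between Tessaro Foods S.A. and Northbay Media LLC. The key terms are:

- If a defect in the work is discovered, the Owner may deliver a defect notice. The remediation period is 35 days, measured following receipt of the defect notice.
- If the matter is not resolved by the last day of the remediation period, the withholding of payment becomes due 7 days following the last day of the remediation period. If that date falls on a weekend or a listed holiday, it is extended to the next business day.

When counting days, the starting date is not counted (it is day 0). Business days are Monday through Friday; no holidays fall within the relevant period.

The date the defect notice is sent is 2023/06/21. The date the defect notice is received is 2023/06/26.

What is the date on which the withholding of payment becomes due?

2023/08/07

The last day of the remediation period: 2023/06/26 + 35 days = 2023/07/31.
Adding 7 calendar days to 2023/07/31 gives 2023/08/07, which is the date on which the withholding of payment becomes due. 2023/08/07 is a Monday, so no roll-forward applies.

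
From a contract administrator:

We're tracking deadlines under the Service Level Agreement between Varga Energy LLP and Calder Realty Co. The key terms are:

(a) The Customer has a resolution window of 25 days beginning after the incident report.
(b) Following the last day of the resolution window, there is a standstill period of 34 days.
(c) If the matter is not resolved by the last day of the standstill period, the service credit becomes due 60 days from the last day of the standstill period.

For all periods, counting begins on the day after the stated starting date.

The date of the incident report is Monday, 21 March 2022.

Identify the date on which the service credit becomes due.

18 July 2022

The last day of the resolution window: 21 March 2022 + 25 days = 15 April 2022.
The last day of the standstill period: 15 April 2022 + 34 days = 19 May 2022.
The date on which the service credit becomes due: 19 May 2022 + 60 days = 18 July 2022.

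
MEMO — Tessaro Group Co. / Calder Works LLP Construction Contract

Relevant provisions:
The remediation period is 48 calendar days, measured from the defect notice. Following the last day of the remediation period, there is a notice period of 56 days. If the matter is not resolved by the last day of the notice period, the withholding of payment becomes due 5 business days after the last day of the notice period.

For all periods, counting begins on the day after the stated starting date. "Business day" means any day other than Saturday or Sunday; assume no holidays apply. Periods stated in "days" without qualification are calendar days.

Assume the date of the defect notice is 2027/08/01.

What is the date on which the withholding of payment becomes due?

The last day of the remediation period: 48 calendar days after 2027/08/01 is 2027/09/18.
The last day of the notice period: 2027/09/18 + 56 days = 2027/11/13.
The date on which the withholding of payment becomes due: 5 business days after Saturday, 2027/11/13, skipping weekends — Nov 15, Nov 16, Nov 17, Nov 18, Nov 19 — lands on Friday, 2027/11/19.

2027/11/19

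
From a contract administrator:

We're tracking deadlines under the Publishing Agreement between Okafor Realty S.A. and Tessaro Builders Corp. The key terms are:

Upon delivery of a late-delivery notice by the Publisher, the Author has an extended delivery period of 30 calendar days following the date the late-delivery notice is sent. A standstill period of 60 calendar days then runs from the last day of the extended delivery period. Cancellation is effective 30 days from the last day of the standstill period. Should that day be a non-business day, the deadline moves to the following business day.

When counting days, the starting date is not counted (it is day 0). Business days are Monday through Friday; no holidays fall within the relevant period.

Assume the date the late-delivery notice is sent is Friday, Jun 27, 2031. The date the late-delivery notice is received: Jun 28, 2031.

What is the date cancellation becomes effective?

Oct 27, 2031

The last day of the extended delivery period: Jun 27, 2031 + 30 days = Jul 27, 2031.
The last day of the standstill period: Jul 27, 2031 + 60 days = Sep 25, 2031.
The date cancellation becomes effective: 30 calendar days after Sep 25, 2031 is Oct 25, 2031. That falls on a Saturday, so it rolls to the next business day, Monday, Oct 27, 2031.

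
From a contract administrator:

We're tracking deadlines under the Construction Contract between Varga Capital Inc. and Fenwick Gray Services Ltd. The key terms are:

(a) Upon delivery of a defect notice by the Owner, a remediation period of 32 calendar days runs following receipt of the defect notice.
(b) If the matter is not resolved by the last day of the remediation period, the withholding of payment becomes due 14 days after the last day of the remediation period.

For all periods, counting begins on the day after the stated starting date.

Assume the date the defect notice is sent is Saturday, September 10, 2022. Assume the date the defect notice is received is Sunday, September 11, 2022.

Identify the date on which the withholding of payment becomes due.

Adding 32 calendar days to September 11, 2022 gives October 13, 2022, which is the last day of the remediation period.
Adding 14 calendar days to October 13, 2022 gives October 27, 2022, which is the date on which the withholding of payment becomes due.

October 27, 2022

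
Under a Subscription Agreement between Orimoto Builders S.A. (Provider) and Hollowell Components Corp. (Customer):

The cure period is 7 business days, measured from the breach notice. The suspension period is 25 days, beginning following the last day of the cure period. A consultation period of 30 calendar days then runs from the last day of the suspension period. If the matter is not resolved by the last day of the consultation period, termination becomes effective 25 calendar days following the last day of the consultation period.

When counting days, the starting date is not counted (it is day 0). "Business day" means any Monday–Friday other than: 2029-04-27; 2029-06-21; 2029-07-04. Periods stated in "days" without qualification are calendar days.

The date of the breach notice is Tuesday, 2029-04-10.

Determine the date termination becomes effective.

The last day of the cure period: 7 business days after Tuesday, 2029-04-10, skipping weekends — Apr 11, Apr 12, Apr 13, Apr 16, Apr 17, Apr 18, Apr 19 — lands on Thursday, 2029-04-19.
The last day of the suspension period: 25 calendar days after 2029-04-19 is 2029-05-14.
The last day of the consultation period: 2029-05-14 + 30 days = 2029-06-13.
Adding 25 calendar days to 2029-06-13 gives 2029-07-08, which is the date termination becomes effective.

2029-07-08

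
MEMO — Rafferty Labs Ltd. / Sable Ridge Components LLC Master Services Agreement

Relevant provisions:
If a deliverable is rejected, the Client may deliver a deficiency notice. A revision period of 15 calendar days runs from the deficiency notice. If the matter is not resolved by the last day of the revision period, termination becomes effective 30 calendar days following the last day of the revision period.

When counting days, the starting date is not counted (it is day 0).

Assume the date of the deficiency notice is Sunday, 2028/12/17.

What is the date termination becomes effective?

2029/01/31

The last day of the revision period: 15 calendar days after 2028/12/17 is 2029/01/01.
The date termination becomes effective: 2029/01/01 + 30 days = 2029/01/31.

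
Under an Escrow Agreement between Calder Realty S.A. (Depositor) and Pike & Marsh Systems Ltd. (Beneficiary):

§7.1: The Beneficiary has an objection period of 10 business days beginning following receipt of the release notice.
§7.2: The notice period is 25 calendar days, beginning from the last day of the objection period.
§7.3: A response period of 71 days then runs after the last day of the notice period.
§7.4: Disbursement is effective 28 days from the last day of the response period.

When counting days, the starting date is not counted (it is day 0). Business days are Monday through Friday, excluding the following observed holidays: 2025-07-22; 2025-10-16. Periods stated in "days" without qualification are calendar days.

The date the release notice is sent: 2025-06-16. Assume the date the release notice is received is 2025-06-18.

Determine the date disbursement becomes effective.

2025-11-03

From Wednesday, 2025-06-18, 10 business days (Jun 19, Jun 20, Jun 23, Jun 24, Jun 25, Jun 26, Jun 27, Jun 30, Jul 1, Jul 2, skipping weekends) brings us to Wednesday, 2025-07-02, which is the last day of the objection period.
The last day of the notice period: 25 calendar days after 2025-07-02 is 2025-07-27.
The last day of the response period: 2025-07-27 + 71 days = 2025-10-06.
The date disbursement becomes effective: 2025-10-06 + 28 days = 2025-11-03.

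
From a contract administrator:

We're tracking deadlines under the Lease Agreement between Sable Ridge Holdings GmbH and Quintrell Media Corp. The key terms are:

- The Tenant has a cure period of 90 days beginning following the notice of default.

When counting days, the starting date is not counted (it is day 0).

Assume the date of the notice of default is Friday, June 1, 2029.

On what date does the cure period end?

The last day of the cure period: 90 calendar days after June 1, 2029 is August 30, 2029.

August 30, 2029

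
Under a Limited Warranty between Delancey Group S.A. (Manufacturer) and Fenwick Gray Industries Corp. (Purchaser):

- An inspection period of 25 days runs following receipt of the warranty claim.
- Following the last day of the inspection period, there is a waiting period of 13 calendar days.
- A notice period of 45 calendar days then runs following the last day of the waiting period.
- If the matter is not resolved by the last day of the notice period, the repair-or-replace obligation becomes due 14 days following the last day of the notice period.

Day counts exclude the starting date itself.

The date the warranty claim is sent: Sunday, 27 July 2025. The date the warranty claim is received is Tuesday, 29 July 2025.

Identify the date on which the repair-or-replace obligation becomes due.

3 November 2025

The last day of the inspection period: 29 July 2025 + 25 days = 23 August 2025.
The last day of the waiting period: 23 August 2025 + 13 days = 5 September 2025.
The last day of the notice period: 5 September 2025 + 45 days = 20 October 2025.
The date on which the repair-or-replace obligation becomes due: 14 calendar days after 20 October 2025 is 3 November 2025.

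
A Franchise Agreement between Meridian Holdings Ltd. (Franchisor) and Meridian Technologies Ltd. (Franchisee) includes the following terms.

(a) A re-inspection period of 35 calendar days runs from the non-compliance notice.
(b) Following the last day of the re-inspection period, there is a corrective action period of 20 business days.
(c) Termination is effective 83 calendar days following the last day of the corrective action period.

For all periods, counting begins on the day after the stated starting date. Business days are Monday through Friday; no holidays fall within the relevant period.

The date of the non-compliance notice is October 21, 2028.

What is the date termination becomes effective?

March 15, 2029

Adding 35 calendar days to October 21, 2028 gives November 25, 2028, which is the last day of the re-inspection period.
From Saturday, November 25, 2028, 20 business days (Nov 27, Nov 28, Nov 29, Nov 30, …, Dec 20, Dec 21, Dec 22, skipping weekends) brings us to Friday, December 22, 2028, which is the last day of the corrective action period.
The date termination becomes effective: 83 calendar days after December 22, 2028 is March 15, 2029.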